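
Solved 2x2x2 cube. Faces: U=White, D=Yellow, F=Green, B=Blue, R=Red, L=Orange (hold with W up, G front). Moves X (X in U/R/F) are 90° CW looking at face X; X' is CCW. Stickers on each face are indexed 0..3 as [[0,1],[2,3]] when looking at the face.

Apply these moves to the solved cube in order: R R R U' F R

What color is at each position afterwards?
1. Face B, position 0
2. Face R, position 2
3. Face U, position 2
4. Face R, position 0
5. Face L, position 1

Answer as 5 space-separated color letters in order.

After move 1 (R): R=RRRR U=WGWG F=GYGY D=YBYB B=WBWB
After move 2 (R): R=RRRR U=WYWY F=GBGB D=YWYW B=GBGB
After move 3 (R): R=RRRR U=WBWB F=GWGW D=YGYG B=YBYB
After move 4 (U'): U=BBWW F=OOGW R=GWRR B=RRYB L=YBOO
After move 5 (F): F=GOWO U=BBOB R=WWWR D=RGYG L=YYOG
After move 6 (R): R=WWRW U=BOOO F=GGWG D=RYYR B=BRBB
Query 1: B[0] = B
Query 2: R[2] = R
Query 3: U[2] = O
Query 4: R[0] = W
Query 5: L[1] = Y

Answer: B R O W Y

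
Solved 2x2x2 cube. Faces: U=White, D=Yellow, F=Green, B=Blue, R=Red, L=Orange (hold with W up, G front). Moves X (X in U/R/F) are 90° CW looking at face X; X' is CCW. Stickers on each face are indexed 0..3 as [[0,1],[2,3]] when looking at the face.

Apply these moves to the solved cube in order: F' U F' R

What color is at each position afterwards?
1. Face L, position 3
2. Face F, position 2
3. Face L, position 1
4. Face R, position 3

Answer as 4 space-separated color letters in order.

After move 1 (F'): F=GGGG U=WWRR R=YRYR D=OOYY L=OWOW
After move 2 (U): U=RWRW F=YRGG R=BBYR B=OWBB L=GGOW
After move 3 (F'): F=RGYG U=RWBY R=OBOR D=GWYY L=GWOR
After move 4 (R): R=OORB U=RGBG F=RWYY D=GBYO B=YWWB
Query 1: L[3] = R
Query 2: F[2] = Y
Query 3: L[1] = W
Query 4: R[3] = B

Answer: R Y W B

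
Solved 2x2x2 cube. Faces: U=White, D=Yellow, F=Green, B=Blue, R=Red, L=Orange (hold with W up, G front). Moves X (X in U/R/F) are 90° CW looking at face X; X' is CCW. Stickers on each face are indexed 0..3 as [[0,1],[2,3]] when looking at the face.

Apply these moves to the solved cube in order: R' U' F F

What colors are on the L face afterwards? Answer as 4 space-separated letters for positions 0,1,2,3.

After move 1 (R'): R=RRRR U=WBWB F=GWGW D=YGYG B=YBYB
After move 2 (U'): U=BBWW F=OOGW R=GWRR B=RRYB L=YBOO
After move 3 (F): F=GOWO U=BBOB R=WWWR D=RGYG L=YYOG
After move 4 (F): F=WGOO U=BBGY R=OWBR D=WWYG L=YROG
Query: L face = YROG

Answer: Y R O G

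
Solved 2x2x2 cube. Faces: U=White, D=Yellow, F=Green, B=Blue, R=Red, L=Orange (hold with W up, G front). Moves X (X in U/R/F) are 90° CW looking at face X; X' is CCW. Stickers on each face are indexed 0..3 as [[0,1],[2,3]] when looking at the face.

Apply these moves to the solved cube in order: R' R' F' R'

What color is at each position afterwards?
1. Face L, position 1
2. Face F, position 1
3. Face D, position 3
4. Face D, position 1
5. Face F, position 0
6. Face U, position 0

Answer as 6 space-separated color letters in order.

Answer: Y Y G B B W

Derivation:
After move 1 (R'): R=RRRR U=WBWB F=GWGW D=YGYG B=YBYB
After move 2 (R'): R=RRRR U=WYWY F=GBGB D=YWYW B=GBGB
After move 3 (F'): F=BBGG U=WYRR R=WRYR D=OOYW L=OYOW
After move 4 (R'): R=RRWY U=WGRG F=BYGR D=OBYG B=WBOB
Query 1: L[1] = Y
Query 2: F[1] = Y
Query 3: D[3] = G
Query 4: D[1] = B
Query 5: F[0] = B
Query 6: U[0] = W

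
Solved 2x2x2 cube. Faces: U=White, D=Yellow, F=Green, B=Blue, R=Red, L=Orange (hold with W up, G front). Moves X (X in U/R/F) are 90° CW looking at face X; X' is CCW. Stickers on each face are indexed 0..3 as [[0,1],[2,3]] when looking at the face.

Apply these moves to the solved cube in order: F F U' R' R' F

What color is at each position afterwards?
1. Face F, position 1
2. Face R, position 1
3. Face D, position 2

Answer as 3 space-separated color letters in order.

Answer: O O Y

Derivation:
After move 1 (F): F=GGGG U=WWOO R=WRWR D=RRYY L=OYOY
After move 2 (F): F=GGGG U=WWYY R=OROR D=WWYY L=OROR
After move 3 (U'): U=WYWY F=ORGG R=GGOR B=ORBB L=BBOR
After move 4 (R'): R=GRGO U=WBWO F=OYGY D=WRYG B=YRWB
After move 5 (R'): R=ROGG U=WWWY F=OBGO D=WYYY B=GRRB
After move 6 (F): F=GOOB U=WWRB R=WOYG D=GRYY L=BWOY
Query 1: F[1] = O
Query 2: R[1] = O
Query 3: D[2] = Y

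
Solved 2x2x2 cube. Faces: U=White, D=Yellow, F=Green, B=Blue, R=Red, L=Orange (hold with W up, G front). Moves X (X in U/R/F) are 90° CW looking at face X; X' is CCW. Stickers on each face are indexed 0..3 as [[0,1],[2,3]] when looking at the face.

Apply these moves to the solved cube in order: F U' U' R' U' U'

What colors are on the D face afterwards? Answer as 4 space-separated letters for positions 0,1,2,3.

Answer: R B Y G

Derivation:
After move 1 (F): F=GGGG U=WWOO R=WRWR D=RRYY L=OYOY
After move 2 (U'): U=WOWO F=OYGG R=GGWR B=WRBB L=BBOY
After move 3 (U'): U=OOWW F=BBGG R=OYWR B=GGBB L=WROY
After move 4 (R'): R=YROW U=OBWG F=BOGW D=RBYG B=YGRB
After move 5 (U'): U=BGOW F=WRGW R=BOOW B=YRRB L=YGOY
After move 6 (U'): U=GWBO F=YGGW R=WROW B=BORB L=YROY
Query: D face = RBYG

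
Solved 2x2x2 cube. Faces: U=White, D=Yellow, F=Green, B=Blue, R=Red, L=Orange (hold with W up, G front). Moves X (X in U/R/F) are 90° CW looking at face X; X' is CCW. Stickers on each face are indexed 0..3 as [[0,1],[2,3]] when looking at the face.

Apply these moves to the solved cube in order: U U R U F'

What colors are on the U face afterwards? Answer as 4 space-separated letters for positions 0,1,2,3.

Answer: W W W R

Derivation:
After move 1 (U): U=WWWW F=RRGG R=BBRR B=OOBB L=GGOO
After move 2 (U): U=WWWW F=BBGG R=OORR B=GGBB L=RROO
After move 3 (R): R=RORO U=WBWG F=BYGY D=YBYG B=WGWB
After move 4 (U): U=WWGB F=ROGY R=WGRO B=RRWB L=BYOO
After move 5 (F'): F=OYRG U=WWWR R=BGYO D=YOYG L=BBOG
Query: U face = WWWR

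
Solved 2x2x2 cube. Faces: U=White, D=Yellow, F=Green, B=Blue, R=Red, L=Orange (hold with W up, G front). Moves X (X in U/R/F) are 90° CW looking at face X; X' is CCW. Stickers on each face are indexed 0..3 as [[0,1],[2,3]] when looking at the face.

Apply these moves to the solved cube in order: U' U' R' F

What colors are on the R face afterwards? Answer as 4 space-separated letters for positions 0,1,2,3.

After move 1 (U'): U=WWWW F=OOGG R=GGRR B=RRBB L=BBOO
After move 2 (U'): U=WWWW F=BBGG R=OORR B=GGBB L=RROO
After move 3 (R'): R=OROR U=WBWG F=BWGW D=YBYG B=YGYB
After move 4 (F): F=GBWW U=WBOR R=WRGR D=OOYG L=RYOB
Query: R face = WRGR

Answer: W R G R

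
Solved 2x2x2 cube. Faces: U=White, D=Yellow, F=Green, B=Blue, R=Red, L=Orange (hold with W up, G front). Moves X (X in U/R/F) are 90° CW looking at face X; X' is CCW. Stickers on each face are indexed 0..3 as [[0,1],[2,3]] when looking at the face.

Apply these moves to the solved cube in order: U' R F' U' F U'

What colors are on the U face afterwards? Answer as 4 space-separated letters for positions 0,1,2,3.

Answer: R R O W

Derivation:
After move 1 (U'): U=WWWW F=OOGG R=GGRR B=RRBB L=BBOO
After move 2 (R): R=RGRG U=WOWG F=OYGY D=YBYR B=WRWB
After move 3 (F'): F=YYOG U=WORR R=BGYG D=BOYR L=BGOW
After move 4 (U'): U=ORWR F=BGOG R=YYYG B=BGWB L=WROW
After move 5 (F): F=OBGG U=ORWR R=WYRG D=YYYR L=WBOO
After move 6 (U'): U=RROW F=WBGG R=OBRG B=WYWB L=BGOO
Query: U face = RROW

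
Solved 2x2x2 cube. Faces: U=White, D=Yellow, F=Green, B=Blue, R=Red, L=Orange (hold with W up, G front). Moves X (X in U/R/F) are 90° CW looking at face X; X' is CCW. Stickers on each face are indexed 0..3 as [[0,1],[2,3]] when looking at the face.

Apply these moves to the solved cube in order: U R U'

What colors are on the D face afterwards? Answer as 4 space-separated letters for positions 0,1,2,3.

Answer: Y B Y O

Derivation:
After move 1 (U): U=WWWW F=RRGG R=BBRR B=OOBB L=GGOO
After move 2 (R): R=RBRB U=WRWG F=RYGY D=YBYO B=WOWB
After move 3 (U'): U=RGWW F=GGGY R=RYRB B=RBWB L=WOOO
Query: D face = YBYO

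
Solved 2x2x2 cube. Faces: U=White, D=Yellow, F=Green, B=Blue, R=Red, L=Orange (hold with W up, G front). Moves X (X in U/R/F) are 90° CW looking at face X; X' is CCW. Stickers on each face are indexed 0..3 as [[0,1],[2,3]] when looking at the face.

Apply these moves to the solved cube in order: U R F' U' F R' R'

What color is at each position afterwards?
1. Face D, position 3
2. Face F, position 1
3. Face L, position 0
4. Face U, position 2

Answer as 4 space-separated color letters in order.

Answer: O W W W

Derivation:
After move 1 (U): U=WWWW F=RRGG R=BBRR B=OOBB L=GGOO
After move 2 (R): R=RBRB U=WRWG F=RYGY D=YBYO B=WOWB
After move 3 (F'): F=YYRG U=WRRR R=BBYB D=GOYO L=GGOW
After move 4 (U'): U=RRWR F=GGRG R=YYYB B=BBWB L=WOOW
After move 5 (F): F=RGGG U=RRWO R=WYRB D=YYYO L=WGOO
After move 6 (R'): R=YBWR U=RWWB F=RRGO D=YGYG B=OBYB
After move 7 (R'): R=BRYW U=RYWO F=RWGB D=YRYO B=GBGB
Query 1: D[3] = O
Query 2: F[1] = W
Query 3: L[0] = W
Query 4: U[2] = W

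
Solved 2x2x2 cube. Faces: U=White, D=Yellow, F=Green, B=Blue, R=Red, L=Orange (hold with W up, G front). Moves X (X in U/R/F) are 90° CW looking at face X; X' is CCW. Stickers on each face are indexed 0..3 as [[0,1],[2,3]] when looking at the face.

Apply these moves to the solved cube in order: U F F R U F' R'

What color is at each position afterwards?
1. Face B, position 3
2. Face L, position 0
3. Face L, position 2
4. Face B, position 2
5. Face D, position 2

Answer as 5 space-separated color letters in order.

After move 1 (U): U=WWWW F=RRGG R=BBRR B=OOBB L=GGOO
After move 2 (F): F=GRGR U=WWOG R=WBWR D=RBYY L=GYOY
After move 3 (F): F=GGRR U=WWYY R=OBGR D=WWYY L=GROB
After move 4 (R): R=GORB U=WGYR F=GWRY D=WBYO B=YOWB
After move 5 (U): U=YWRG F=GORY R=YORB B=GRWB L=GWOB
After move 6 (F'): F=OYGR U=YWYR R=BOWB D=WBYO L=GGOR
After move 7 (R'): R=OBBW U=YWYG F=OWGR D=WYYR B=ORBB
Query 1: B[3] = B
Query 2: L[0] = G
Query 3: L[2] = O
Query 4: B[2] = B
Query 5: D[2] = Y

Answer: B G O B Y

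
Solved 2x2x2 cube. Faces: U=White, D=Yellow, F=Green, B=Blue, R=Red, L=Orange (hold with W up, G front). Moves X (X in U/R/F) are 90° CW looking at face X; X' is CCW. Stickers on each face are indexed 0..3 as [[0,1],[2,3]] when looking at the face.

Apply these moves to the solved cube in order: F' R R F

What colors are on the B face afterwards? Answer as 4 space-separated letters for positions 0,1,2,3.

Answer: G B G B

Derivation:
After move 1 (F'): F=GGGG U=WWRR R=YRYR D=OOYY L=OWOW
After move 2 (R): R=YYRR U=WGRG F=GOGY D=OBYB B=RBWB
After move 3 (R): R=RYRY U=WORY F=GBGB D=OWYR B=GBGB
After move 4 (F): F=GGBB U=WOWW R=RYYY D=RRYR L=OOOW
Query: B face = GBGB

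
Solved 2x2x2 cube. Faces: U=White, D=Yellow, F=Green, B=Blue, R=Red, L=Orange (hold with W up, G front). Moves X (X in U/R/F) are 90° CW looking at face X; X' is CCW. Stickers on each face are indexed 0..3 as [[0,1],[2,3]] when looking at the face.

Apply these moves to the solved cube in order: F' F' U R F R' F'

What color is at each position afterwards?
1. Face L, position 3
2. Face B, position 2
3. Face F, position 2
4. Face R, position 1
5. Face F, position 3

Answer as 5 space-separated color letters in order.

Answer: R O G B Y

Derivation:
After move 1 (F'): F=GGGG U=WWRR R=YRYR D=OOYY L=OWOW
After move 2 (F'): F=GGGG U=WWYY R=OROR D=WWYY L=OROR
After move 3 (U): U=YWYW F=ORGG R=BBOR B=ORBB L=GGOR
After move 4 (R): R=OBRB U=YRYG F=OWGY D=WBYO B=WRWB
After move 5 (F): F=GOYW U=YRRG R=YBGB D=ROYO L=GWOB
After move 6 (R'): R=BBYG U=YWRW F=GRYG D=ROYW B=OROB
After move 7 (F'): F=RGGY U=YWBY R=OBRG D=WBYW L=GWOR
Query 1: L[3] = R
Query 2: B[2] = O
Query 3: F[2] = G
Query 4: R[1] = B
Query 5: F[3] = Y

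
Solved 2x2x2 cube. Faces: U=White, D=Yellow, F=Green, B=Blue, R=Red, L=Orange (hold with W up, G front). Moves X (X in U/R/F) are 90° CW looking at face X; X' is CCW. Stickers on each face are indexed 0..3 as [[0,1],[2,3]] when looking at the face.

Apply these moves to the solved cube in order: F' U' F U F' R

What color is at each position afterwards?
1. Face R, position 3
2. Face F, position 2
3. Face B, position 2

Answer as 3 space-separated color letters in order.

Answer: R W W

Derivation:
After move 1 (F'): F=GGGG U=WWRR R=YRYR D=OOYY L=OWOW
After move 2 (U'): U=WRWR F=OWGG R=GGYR B=YRBB L=BBOW
After move 3 (F): F=GOGW U=WRWB R=WGRR D=YGYY L=BOOO
After move 4 (U): U=WWBR F=WGGW R=YRRR B=BOBB L=GOOO
After move 5 (F'): F=GWWG U=WWYR R=GRYR D=OOYY L=GROB
After move 6 (R): R=YGRR U=WWYG F=GOWY D=OBYB B=ROWB
Query 1: R[3] = R
Query 2: F[2] = W
Query 3: B[2] = W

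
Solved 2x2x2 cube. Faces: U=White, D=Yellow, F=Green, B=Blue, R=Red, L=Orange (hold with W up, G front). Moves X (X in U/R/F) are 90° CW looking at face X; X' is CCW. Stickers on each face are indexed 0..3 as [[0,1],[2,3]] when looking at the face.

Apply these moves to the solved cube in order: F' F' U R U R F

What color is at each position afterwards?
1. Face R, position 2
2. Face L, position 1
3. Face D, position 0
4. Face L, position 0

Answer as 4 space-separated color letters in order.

Answer: Y W B O

Derivation:
After move 1 (F'): F=GGGG U=WWRR R=YRYR D=OOYY L=OWOW
After move 2 (F'): F=GGGG U=WWYY R=OROR D=WWYY L=OROR
After move 3 (U): U=YWYW F=ORGG R=BBOR B=ORBB L=GGOR
After move 4 (R): R=OBRB U=YRYG F=OWGY D=WBYO B=WRWB
After move 5 (U): U=YYGR F=OBGY R=WRRB B=GGWB L=OWOR
After move 6 (R): R=RWBR U=YBGY F=OBGO D=WWYG B=RGYB
After move 7 (F): F=GOOB U=YBRW R=GWYR D=BRYG L=OWOW
Query 1: R[2] = Y
Query 2: L[1] = W
Query 3: D[0] = B
Query 4: L[0] = O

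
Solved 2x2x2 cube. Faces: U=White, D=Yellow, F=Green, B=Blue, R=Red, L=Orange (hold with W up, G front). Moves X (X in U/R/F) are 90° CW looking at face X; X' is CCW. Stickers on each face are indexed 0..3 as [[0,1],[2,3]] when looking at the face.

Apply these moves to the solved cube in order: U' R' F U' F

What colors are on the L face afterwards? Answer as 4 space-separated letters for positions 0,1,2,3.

Answer: Y G O G

Derivation:
After move 1 (U'): U=WWWW F=OOGG R=GGRR B=RRBB L=BBOO
After move 2 (R'): R=GRGR U=WBWR F=OWGW D=YOYG B=YRYB
After move 3 (F): F=GOWW U=WBOB R=WRRR D=GGYG L=BYOO
After move 4 (U'): U=BBWO F=BYWW R=GORR B=WRYB L=YROO
After move 5 (F): F=WBWY U=BBOR R=WOOR D=RGYG L=YGOG
Query: L face = YGOG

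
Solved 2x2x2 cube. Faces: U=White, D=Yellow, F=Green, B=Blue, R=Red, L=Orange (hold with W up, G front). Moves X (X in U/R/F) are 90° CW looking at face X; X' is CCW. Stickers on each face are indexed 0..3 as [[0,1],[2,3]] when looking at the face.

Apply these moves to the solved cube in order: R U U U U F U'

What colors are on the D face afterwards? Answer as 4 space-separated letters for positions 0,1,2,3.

After move 1 (R): R=RRRR U=WGWG F=GYGY D=YBYB B=WBWB
After move 2 (U): U=WWGG F=RRGY R=WBRR B=OOWB L=GYOO
After move 3 (U): U=GWGW F=WBGY R=OORR B=GYWB L=RROO
After move 4 (U): U=GGWW F=OOGY R=GYRR B=RRWB L=WBOO
After move 5 (U): U=WGWG F=GYGY R=RRRR B=WBWB L=OOOO
After move 6 (F): F=GGYY U=WGOO R=WRGR D=RRYB L=OYOB
After move 7 (U'): U=GOWO F=OYYY R=GGGR B=WRWB L=WBOB
Query: D face = RRYB

Answer: R R Y B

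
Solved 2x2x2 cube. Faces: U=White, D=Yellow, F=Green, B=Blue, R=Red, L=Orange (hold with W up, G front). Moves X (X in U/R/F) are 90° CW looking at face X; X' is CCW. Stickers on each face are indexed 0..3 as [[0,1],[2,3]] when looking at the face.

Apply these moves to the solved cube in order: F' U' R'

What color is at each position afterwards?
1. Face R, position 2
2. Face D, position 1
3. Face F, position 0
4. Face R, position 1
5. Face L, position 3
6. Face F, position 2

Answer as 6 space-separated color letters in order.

After move 1 (F'): F=GGGG U=WWRR R=YRYR D=OOYY L=OWOW
After move 2 (U'): U=WRWR F=OWGG R=GGYR B=YRBB L=BBOW
After move 3 (R'): R=GRGY U=WBWY F=ORGR D=OWYG B=YROB
Query 1: R[2] = G
Query 2: D[1] = W
Query 3: F[0] = O
Query 4: R[1] = R
Query 5: L[3] = W
Query 6: F[2] = G

Answer: G W O R W G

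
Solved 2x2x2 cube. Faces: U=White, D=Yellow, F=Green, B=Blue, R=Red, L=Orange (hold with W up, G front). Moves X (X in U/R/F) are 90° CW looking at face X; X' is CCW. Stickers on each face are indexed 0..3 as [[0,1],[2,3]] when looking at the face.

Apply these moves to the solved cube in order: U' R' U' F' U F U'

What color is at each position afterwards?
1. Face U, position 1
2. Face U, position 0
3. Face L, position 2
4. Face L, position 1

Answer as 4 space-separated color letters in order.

After move 1 (U'): U=WWWW F=OOGG R=GGRR B=RRBB L=BBOO
After move 2 (R'): R=GRGR U=WBWR F=OWGW D=YOYG B=YRYB
After move 3 (U'): U=BRWW F=BBGW R=OWGR B=GRYB L=YROO
After move 4 (F'): F=BWBG U=BROG R=OWYR D=ROYG L=YWOW
After move 5 (U): U=OBGR F=OWBG R=GRYR B=YWYB L=BWOW
After move 6 (F): F=BOGW U=OBWW R=GRRR D=YGYG L=BROO
After move 7 (U'): U=BWOW F=BRGW R=BORR B=GRYB L=YWOO
Query 1: U[1] = W
Query 2: U[0] = B
Query 3: L[2] = O
Query 4: L[1] = W

Answer: W B O W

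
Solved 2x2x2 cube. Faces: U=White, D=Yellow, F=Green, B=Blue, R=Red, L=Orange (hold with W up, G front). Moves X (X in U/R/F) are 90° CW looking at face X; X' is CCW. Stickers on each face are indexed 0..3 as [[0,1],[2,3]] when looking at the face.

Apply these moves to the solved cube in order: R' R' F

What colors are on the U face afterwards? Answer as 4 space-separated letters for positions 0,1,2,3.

After move 1 (R'): R=RRRR U=WBWB F=GWGW D=YGYG B=YBYB
After move 2 (R'): R=RRRR U=WYWY F=GBGB D=YWYW B=GBGB
After move 3 (F): F=GGBB U=WYOO R=WRYR D=RRYW L=OYOW
Query: U face = WYOO

Answer: W Y O O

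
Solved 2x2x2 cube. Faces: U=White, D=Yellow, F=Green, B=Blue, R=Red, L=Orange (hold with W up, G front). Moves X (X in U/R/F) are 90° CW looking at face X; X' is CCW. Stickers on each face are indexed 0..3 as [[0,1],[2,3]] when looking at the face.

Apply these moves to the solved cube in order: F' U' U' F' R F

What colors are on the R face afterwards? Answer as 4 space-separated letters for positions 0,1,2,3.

Answer: O O G W

Derivation:
After move 1 (F'): F=GGGG U=WWRR R=YRYR D=OOYY L=OWOW
After move 2 (U'): U=WRWR F=OWGG R=GGYR B=YRBB L=BBOW
After move 3 (U'): U=RRWW F=BBGG R=OWYR B=GGBB L=YROW
After move 4 (F'): F=BGBG U=RROY R=OWOR D=RWYY L=YWOW
After move 5 (R): R=OORW U=RGOG F=BWBY D=RBYG B=YGRB
After move 6 (F): F=BBYW U=RGWW R=OOGW D=ROYG L=YROB
Query: R face = OOGW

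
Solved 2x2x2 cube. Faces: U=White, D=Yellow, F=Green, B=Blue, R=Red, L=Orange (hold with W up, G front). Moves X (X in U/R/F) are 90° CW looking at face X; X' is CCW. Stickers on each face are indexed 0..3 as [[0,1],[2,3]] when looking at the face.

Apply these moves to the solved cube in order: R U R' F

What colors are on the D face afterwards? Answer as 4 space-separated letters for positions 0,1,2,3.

Answer: W B Y Y

Derivation:
After move 1 (R): R=RRRR U=WGWG F=GYGY D=YBYB B=WBWB
After move 2 (U): U=WWGG F=RRGY R=WBRR B=OOWB L=GYOO
After move 3 (R'): R=BRWR U=WWGO F=RWGG D=YRYY B=BOBB
After move 4 (F): F=GRGW U=WWOY R=GROR D=WBYY L=GYOR
Query: D face = WBYY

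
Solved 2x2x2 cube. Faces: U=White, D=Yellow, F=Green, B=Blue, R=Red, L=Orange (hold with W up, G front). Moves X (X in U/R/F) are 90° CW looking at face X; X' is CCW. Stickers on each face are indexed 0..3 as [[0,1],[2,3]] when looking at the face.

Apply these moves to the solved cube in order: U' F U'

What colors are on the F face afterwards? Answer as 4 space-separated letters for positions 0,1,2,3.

After move 1 (U'): U=WWWW F=OOGG R=GGRR B=RRBB L=BBOO
After move 2 (F): F=GOGO U=WWOB R=WGWR D=RGYY L=BYOY
After move 3 (U'): U=WBWO F=BYGO R=GOWR B=WGBB L=RROY
Query: F face = BYGO

Answer: B Y G O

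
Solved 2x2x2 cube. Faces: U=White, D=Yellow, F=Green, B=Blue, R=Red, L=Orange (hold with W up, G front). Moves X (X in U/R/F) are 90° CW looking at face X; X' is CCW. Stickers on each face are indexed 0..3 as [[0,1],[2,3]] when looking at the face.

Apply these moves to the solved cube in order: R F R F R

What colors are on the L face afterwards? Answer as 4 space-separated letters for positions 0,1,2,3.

After move 1 (R): R=RRRR U=WGWG F=GYGY D=YBYB B=WBWB
After move 2 (F): F=GGYY U=WGOO R=WRGR D=RRYB L=OYOB
After move 3 (R): R=GWRR U=WGOY F=GRYB D=RWYW B=OBGB
After move 4 (F): F=YGBR U=WGBY R=OWYR D=RGYW L=OROW
After move 5 (R): R=YORW U=WGBR F=YGBW D=RGYO B=YBGB
Query: L face = OROW

Answer: O R O W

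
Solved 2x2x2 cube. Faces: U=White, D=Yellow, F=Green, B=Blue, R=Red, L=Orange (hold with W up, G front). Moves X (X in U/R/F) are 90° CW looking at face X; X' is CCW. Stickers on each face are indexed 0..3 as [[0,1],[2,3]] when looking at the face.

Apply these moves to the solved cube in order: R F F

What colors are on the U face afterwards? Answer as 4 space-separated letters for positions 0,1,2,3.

After move 1 (R): R=RRRR U=WGWG F=GYGY D=YBYB B=WBWB
After move 2 (F): F=GGYY U=WGOO R=WRGR D=RRYB L=OYOB
After move 3 (F): F=YGYG U=WGBY R=OROR D=GWYB L=OROR
Query: U face = WGBY

Answer: W G B Y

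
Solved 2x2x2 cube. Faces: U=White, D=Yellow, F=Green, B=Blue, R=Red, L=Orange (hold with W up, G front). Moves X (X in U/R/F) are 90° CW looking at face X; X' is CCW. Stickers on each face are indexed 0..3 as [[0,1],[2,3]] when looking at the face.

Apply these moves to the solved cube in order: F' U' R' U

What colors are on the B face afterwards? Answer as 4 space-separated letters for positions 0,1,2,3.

After move 1 (F'): F=GGGG U=WWRR R=YRYR D=OOYY L=OWOW
After move 2 (U'): U=WRWR F=OWGG R=GGYR B=YRBB L=BBOW
After move 3 (R'): R=GRGY U=WBWY F=ORGR D=OWYG B=YROB
After move 4 (U): U=WWYB F=GRGR R=YRGY B=BBOB L=OROW
Query: B face = BBOB

Answer: B B O B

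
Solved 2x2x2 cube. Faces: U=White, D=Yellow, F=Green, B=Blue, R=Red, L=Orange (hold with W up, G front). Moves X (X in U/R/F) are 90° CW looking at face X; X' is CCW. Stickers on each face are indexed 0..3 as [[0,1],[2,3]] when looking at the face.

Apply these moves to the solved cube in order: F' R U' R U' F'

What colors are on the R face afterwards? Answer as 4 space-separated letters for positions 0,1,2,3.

Answer: W B O O

Derivation:
After move 1 (F'): F=GGGG U=WWRR R=YRYR D=OOYY L=OWOW
After move 2 (R): R=YYRR U=WGRG F=GOGY D=OBYB B=RBWB
After move 3 (U'): U=GGWR F=OWGY R=GORR B=YYWB L=RBOW
After move 4 (R): R=RGRO U=GWWY F=OBGB D=OWYY B=RYGB
After move 5 (U'): U=WYGW F=RBGB R=OBRO B=RGGB L=RYOW
After move 6 (F'): F=BBRG U=WYOR R=WBOO D=YWYY L=RWOG
Query: R face = WBOO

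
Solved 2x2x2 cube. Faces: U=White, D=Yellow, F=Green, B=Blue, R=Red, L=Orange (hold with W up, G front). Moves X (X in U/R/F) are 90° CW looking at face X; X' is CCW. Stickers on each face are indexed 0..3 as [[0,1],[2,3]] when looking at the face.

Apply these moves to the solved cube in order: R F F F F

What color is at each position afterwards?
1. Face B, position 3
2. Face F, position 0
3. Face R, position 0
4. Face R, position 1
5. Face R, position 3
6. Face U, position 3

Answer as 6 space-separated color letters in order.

Answer: B G R R R G

Derivation:
After move 1 (R): R=RRRR U=WGWG F=GYGY D=YBYB B=WBWB
After move 2 (F): F=GGYY U=WGOO R=WRGR D=RRYB L=OYOB
After move 3 (F): F=YGYG U=WGBY R=OROR D=GWYB L=OROR
After move 4 (F): F=YYGG U=WGRR R=BRYR D=OOYB L=OGOW
After move 5 (F): F=GYGY U=WGWG R=RRRR D=YBYB L=OOOO
Query 1: B[3] = B
Query 2: F[0] = G
Query 3: R[0] = R
Query 4: R[1] = R
Query 5: R[3] = R
Query 6: U[3] = G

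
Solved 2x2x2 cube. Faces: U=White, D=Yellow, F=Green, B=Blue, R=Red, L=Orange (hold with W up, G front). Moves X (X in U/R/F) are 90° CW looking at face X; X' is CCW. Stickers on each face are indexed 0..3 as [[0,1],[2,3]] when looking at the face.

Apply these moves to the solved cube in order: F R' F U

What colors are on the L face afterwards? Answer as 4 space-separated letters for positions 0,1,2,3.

Answer: G G O G

Derivation:
After move 1 (F): F=GGGG U=WWOO R=WRWR D=RRYY L=OYOY
After move 2 (R'): R=RRWW U=WBOB F=GWGO D=RGYG B=YBRB
After move 3 (F): F=GGOW U=WBYY R=ORBW D=WRYG L=OROG
After move 4 (U): U=YWYB F=OROW R=YBBW B=ORRB L=GGOG
Query: L face = GGOG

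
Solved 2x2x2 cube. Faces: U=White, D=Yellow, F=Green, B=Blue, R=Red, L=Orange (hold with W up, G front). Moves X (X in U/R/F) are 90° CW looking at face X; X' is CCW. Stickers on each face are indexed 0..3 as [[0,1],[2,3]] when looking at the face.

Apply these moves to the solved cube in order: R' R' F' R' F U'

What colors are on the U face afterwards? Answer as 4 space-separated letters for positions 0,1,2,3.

After move 1 (R'): R=RRRR U=WBWB F=GWGW D=YGYG B=YBYB
After move 2 (R'): R=RRRR U=WYWY F=GBGB D=YWYW B=GBGB
After move 3 (F'): F=BBGG U=WYRR R=WRYR D=OOYW L=OYOW
After move 4 (R'): R=RRWY U=WGRG F=BYGR D=OBYG B=WBOB
After move 5 (F): F=GBRY U=WGWY R=RRGY D=WRYG L=OOOB
After move 6 (U'): U=GYWW F=OORY R=GBGY B=RROB L=WBOB
Query: U face = GYWW

Answer: G Y W W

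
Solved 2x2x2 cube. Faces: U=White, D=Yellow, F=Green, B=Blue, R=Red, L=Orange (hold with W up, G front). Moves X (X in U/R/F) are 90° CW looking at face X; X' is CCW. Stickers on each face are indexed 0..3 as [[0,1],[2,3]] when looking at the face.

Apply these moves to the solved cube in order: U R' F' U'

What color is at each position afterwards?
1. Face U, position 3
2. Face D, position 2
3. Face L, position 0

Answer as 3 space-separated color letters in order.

After move 1 (U): U=WWWW F=RRGG R=BBRR B=OOBB L=GGOO
After move 2 (R'): R=BRBR U=WBWO F=RWGW D=YRYG B=YOYB
After move 3 (F'): F=WWRG U=WBBB R=RRYR D=GOYG L=GOOW
After move 4 (U'): U=BBWB F=GORG R=WWYR B=RRYB L=YOOW
Query 1: U[3] = B
Query 2: D[2] = Y
Query 3: L[0] = Y

Answer: B Y Y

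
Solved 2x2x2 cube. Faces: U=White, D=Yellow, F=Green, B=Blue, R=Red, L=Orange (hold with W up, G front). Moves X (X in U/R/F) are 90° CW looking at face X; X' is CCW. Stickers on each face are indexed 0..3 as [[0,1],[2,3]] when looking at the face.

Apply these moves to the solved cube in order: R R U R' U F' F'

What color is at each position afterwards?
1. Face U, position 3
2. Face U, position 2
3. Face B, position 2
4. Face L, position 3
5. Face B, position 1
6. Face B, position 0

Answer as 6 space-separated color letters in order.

After move 1 (R): R=RRRR U=WGWG F=GYGY D=YBYB B=WBWB
After move 2 (R): R=RRRR U=WYWY F=GBGB D=YWYW B=GBGB
After move 3 (U): U=WWYY F=RRGB R=GBRR B=OOGB L=GBOO
After move 4 (R'): R=BRGR U=WGYO F=RWGY D=YRYB B=WOWB
After move 5 (U): U=YWOG F=BRGY R=WOGR B=GBWB L=RWOO
After move 6 (F'): F=RYBG U=YWWG R=ROYR D=WOYB L=RGOO
After move 7 (F'): F=YGRB U=YWRY R=OOWR D=GOYB L=RGOW
Query 1: U[3] = Y
Query 2: U[2] = R
Query 3: B[2] = W
Query 4: L[3] = W
Query 5: B[1] = B
Query 6: B[0] = G

Answer: Y R W W B G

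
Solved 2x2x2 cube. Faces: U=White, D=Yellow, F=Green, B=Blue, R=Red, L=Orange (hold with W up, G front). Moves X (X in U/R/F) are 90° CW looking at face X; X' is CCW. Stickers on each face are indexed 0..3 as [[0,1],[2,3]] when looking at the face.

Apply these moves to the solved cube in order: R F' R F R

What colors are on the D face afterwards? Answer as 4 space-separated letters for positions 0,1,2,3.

After move 1 (R): R=RRRR U=WGWG F=GYGY D=YBYB B=WBWB
After move 2 (F'): F=YYGG U=WGRR R=BRYR D=OOYB L=OGOW
After move 3 (R): R=YBRR U=WYRG F=YOGB D=OWYW B=RBGB
After move 4 (F): F=GYBO U=WYWG R=RBGR D=RYYW L=OOOW
After move 5 (R): R=GRRB U=WYWO F=GYBW D=RGYR B=GBYB
Query: D face = RGYR

Answer: R G Y R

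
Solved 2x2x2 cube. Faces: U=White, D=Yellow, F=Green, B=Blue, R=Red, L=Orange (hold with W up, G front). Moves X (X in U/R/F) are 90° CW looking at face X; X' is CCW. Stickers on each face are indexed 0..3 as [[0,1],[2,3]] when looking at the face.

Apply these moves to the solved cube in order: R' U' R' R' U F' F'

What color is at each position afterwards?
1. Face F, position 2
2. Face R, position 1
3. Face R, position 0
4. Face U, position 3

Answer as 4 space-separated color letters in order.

Answer: R R O Y

Derivation:
After move 1 (R'): R=RRRR U=WBWB F=GWGW D=YGYG B=YBYB
After move 2 (U'): U=BBWW F=OOGW R=GWRR B=RRYB L=YBOO
After move 3 (R'): R=WRGR U=BYWR F=OBGW D=YOYW B=GRGB
After move 4 (R'): R=RRWG U=BGWG F=OYGR D=YBYW B=WROB
After move 5 (U): U=WBGG F=RRGR R=WRWG B=YBOB L=OYOO
After move 6 (F'): F=RRRG U=WBWW R=BRYG D=YOYW L=OGOG
After move 7 (F'): F=RGRR U=WBBY R=ORYG D=GGYW L=OWOW
Query 1: F[2] = R
Query 2: R[1] = R
Query 3: R[0] = O
Query 4: U[3] = Y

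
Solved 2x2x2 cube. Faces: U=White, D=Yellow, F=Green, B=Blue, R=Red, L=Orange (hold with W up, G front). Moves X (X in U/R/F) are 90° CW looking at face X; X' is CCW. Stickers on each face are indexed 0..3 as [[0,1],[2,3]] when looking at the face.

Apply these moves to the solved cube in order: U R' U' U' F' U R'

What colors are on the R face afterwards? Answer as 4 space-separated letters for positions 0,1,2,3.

After move 1 (U): U=WWWW F=RRGG R=BBRR B=OOBB L=GGOO
After move 2 (R'): R=BRBR U=WBWO F=RWGW D=YRYG B=YOYB
After move 3 (U'): U=BOWW F=GGGW R=RWBR B=BRYB L=YOOO
After move 4 (U'): U=OWBW F=YOGW R=GGBR B=RWYB L=BROO
After move 5 (F'): F=OWYG U=OWGB R=RGYR D=ROYG L=BWOB
After move 6 (U): U=GOBW F=RGYG R=RWYR B=BWYB L=OWOB
After move 7 (R'): R=WRRY U=GYBB F=ROYW D=RGYG B=GWOB
Query: R face = WRRY

Answer: W R R Y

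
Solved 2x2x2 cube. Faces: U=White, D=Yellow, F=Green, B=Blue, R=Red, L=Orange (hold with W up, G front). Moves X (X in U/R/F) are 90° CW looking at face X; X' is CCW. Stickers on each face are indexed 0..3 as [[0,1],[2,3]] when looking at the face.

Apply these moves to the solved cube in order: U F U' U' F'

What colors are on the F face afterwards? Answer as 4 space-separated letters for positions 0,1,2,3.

After move 1 (U): U=WWWW F=RRGG R=BBRR B=OOBB L=GGOO
After move 2 (F): F=GRGR U=WWOG R=WBWR D=RBYY L=GYOY
After move 3 (U'): U=WGWO F=GYGR R=GRWR B=WBBB L=OOOY
After move 4 (U'): U=GOWW F=OOGR R=GYWR B=GRBB L=WBOY
After move 5 (F'): F=OROG U=GOGW R=BYRR D=BYYY L=WWOW
Query: F face = OROG

Answer: O R O G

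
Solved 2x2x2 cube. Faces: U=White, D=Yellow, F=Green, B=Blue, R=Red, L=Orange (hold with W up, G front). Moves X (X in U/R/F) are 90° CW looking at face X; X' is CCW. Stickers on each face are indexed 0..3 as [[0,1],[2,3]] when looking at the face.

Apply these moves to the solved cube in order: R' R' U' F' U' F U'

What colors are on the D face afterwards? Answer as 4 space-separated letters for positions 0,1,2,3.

Answer: Y O Y W

Derivation:
After move 1 (R'): R=RRRR U=WBWB F=GWGW D=YGYG B=YBYB
After move 2 (R'): R=RRRR U=WYWY F=GBGB D=YWYW B=GBGB
After move 3 (U'): U=YYWW F=OOGB R=GBRR B=RRGB L=GBOO
After move 4 (F'): F=OBOG U=YYGR R=WBYR D=BOYW L=GWOW
After move 5 (U'): U=YRYG F=GWOG R=OBYR B=WBGB L=RROW
After move 6 (F): F=OGGW U=YRWR R=YBGR D=YOYW L=RBOO
After move 7 (U'): U=RRYW F=RBGW R=OGGR B=YBGB L=WBOO
Query: D face = YOYW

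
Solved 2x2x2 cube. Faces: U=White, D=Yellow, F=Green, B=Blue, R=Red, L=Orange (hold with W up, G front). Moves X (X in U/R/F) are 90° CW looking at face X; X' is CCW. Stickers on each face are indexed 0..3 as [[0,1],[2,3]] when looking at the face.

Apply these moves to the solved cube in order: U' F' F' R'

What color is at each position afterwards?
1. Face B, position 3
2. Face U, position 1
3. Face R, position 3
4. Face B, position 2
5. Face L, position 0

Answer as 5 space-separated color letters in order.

After move 1 (U'): U=WWWW F=OOGG R=GGRR B=RRBB L=BBOO
After move 2 (F'): F=OGOG U=WWGR R=YGYR D=BOYY L=BWOW
After move 3 (F'): F=GGOO U=WWYY R=OGBR D=WWYY L=BROG
After move 4 (R'): R=GROB U=WBYR F=GWOY D=WGYO B=YRWB
Query 1: B[3] = B
Query 2: U[1] = B
Query 3: R[3] = B
Query 4: B[2] = W
Query 5: L[0] = B

Answer: B B B W B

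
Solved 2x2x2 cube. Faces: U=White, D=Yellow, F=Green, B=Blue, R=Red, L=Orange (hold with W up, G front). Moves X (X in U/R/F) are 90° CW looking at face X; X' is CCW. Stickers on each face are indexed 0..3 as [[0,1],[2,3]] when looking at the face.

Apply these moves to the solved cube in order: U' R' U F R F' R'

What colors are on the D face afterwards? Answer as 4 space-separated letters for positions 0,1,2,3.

After move 1 (U'): U=WWWW F=OOGG R=GGRR B=RRBB L=BBOO
After move 2 (R'): R=GRGR U=WBWR F=OWGW D=YOYG B=YRYB
After move 3 (U): U=WWRB F=GRGW R=YRGR B=BBYB L=OWOO
After move 4 (F): F=GGWR U=WWOW R=RRBR D=GYYG L=OYOO
After move 5 (R): R=BRRR U=WGOR F=GYWG D=GYYB B=WBWB
After move 6 (F'): F=YGGW U=WGBR R=YRGR D=YOYB L=OROO
After move 7 (R'): R=RRYG U=WWBW F=YGGR D=YGYW B=BBOB
Query: D face = YGYW

Answer: Y G Y W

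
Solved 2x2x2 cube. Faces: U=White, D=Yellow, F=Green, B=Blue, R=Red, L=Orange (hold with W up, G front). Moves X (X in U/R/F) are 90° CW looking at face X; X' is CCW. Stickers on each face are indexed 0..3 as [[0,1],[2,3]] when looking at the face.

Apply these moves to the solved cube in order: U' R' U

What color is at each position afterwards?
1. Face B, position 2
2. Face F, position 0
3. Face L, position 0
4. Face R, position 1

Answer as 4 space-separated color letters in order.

After move 1 (U'): U=WWWW F=OOGG R=GGRR B=RRBB L=BBOO
After move 2 (R'): R=GRGR U=WBWR F=OWGW D=YOYG B=YRYB
After move 3 (U): U=WWRB F=GRGW R=YRGR B=BBYB L=OWOO
Query 1: B[2] = Y
Query 2: F[0] = G
Query 3: L[0] = O
Query 4: R[1] = R

Answer: Y G O R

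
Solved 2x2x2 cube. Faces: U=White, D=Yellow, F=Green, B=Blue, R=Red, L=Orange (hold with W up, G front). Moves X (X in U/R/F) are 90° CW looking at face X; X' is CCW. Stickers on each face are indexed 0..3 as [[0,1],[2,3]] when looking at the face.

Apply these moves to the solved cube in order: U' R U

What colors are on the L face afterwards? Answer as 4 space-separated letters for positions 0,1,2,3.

After move 1 (U'): U=WWWW F=OOGG R=GGRR B=RRBB L=BBOO
After move 2 (R): R=RGRG U=WOWG F=OYGY D=YBYR B=WRWB
After move 3 (U): U=WWGO F=RGGY R=WRRG B=BBWB L=OYOO
Query: L face = OYOO

Answer: O Y O O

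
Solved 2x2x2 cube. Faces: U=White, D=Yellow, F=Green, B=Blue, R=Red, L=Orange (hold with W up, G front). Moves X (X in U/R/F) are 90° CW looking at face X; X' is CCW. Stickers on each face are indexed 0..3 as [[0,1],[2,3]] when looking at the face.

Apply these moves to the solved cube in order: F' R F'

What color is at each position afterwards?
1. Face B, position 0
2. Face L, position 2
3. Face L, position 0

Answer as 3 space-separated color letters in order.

Answer: R O O

Derivation:
After move 1 (F'): F=GGGG U=WWRR R=YRYR D=OOYY L=OWOW
After move 2 (R): R=YYRR U=WGRG F=GOGY D=OBYB B=RBWB
After move 3 (F'): F=OYGG U=WGYR R=BYOR D=WWYB L=OGOR
Query 1: B[0] = R
Query 2: L[2] = O
Query 3: L[0] = O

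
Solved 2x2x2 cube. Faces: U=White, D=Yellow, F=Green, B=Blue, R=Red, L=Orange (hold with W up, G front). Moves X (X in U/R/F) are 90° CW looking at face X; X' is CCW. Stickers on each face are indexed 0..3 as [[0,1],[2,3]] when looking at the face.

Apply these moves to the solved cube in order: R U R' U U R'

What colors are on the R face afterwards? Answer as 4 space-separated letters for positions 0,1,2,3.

Answer: Y R G W

Derivation:
After move 1 (R): R=RRRR U=WGWG F=GYGY D=YBYB B=WBWB
After move 2 (U): U=WWGG F=RRGY R=WBRR B=OOWB L=GYOO
After move 3 (R'): R=BRWR U=WWGO F=RWGG D=YRYY B=BOBB
After move 4 (U): U=GWOW F=BRGG R=BOWR B=GYBB L=RWOO
After move 5 (U): U=OGWW F=BOGG R=GYWR B=RWBB L=BROO
After move 6 (R'): R=YRGW U=OBWR F=BGGW D=YOYG B=YWRB
Query: R face = YRGW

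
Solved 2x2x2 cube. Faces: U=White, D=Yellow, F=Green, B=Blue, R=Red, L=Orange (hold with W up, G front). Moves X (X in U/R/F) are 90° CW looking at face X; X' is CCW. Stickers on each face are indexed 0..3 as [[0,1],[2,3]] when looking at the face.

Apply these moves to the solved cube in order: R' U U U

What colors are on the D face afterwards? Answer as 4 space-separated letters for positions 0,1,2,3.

After move 1 (R'): R=RRRR U=WBWB F=GWGW D=YGYG B=YBYB
After move 2 (U): U=WWBB F=RRGW R=YBRR B=OOYB L=GWOO
After move 3 (U): U=BWBW F=YBGW R=OORR B=GWYB L=RROO
After move 4 (U): U=BBWW F=OOGW R=GWRR B=RRYB L=YBOO
Query: D face = YGYG

Answer: Y G Y G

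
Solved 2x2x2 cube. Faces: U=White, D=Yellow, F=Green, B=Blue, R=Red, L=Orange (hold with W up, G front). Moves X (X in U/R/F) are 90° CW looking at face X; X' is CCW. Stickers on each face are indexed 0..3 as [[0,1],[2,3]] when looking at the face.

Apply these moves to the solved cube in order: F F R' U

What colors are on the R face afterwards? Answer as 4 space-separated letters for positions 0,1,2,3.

After move 1 (F): F=GGGG U=WWOO R=WRWR D=RRYY L=OYOY
After move 2 (F): F=GGGG U=WWYY R=OROR D=WWYY L=OROR
After move 3 (R'): R=RROO U=WBYB F=GWGY D=WGYG B=YBWB
After move 4 (U): U=YWBB F=RRGY R=YBOO B=ORWB L=GWOR
Query: R face = YBOO

Answer: Y B O O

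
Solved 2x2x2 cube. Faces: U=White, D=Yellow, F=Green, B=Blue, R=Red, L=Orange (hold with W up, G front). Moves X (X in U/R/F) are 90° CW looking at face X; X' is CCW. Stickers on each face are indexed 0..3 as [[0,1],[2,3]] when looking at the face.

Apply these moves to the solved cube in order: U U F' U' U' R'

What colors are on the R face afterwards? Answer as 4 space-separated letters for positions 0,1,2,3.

Answer: W R R Y

Derivation:
After move 1 (U): U=WWWW F=RRGG R=BBRR B=OOBB L=GGOO
After move 2 (U): U=WWWW F=BBGG R=OORR B=GGBB L=RROO
After move 3 (F'): F=BGBG U=WWOR R=YOYR D=ROYY L=RWOW
After move 4 (U'): U=WRWO F=RWBG R=BGYR B=YOBB L=GGOW
After move 5 (U'): U=ROWW F=GGBG R=RWYR B=BGBB L=YOOW
After move 6 (R'): R=WRRY U=RBWB F=GOBW D=RGYG B=YGOB
Query: R face = WRRY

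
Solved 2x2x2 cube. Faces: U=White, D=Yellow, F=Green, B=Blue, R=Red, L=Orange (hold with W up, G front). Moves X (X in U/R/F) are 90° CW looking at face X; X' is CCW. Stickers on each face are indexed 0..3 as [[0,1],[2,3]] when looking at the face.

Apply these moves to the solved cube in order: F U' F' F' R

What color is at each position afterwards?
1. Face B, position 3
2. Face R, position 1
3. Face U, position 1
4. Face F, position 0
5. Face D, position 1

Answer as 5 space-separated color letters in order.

Answer: B Y G G B

Derivation:
After move 1 (F): F=GGGG U=WWOO R=WRWR D=RRYY L=OYOY
After move 2 (U'): U=WOWO F=OYGG R=GGWR B=WRBB L=BBOY
After move 3 (F'): F=YGOG U=WOGW R=RGRR D=BYYY L=BOOW
After move 4 (F'): F=GGYO U=WORR R=YGBR D=OWYY L=BWOG
After move 5 (R): R=BYRG U=WGRO F=GWYY D=OBYW B=RROB
Query 1: B[3] = B
Query 2: R[1] = Y
Query 3: U[1] = G
Query 4: F[0] = G
Query 5: D[1] = B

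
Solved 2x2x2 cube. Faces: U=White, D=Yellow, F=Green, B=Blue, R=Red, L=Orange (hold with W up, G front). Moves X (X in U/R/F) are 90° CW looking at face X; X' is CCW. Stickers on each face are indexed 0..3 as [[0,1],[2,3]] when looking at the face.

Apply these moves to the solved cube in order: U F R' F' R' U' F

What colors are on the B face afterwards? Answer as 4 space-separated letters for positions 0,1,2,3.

Answer: R W Y B

Derivation:
After move 1 (U): U=WWWW F=RRGG R=BBRR B=OOBB L=GGOO
After move 2 (F): F=GRGR U=WWOG R=WBWR D=RBYY L=GYOY
After move 3 (R'): R=BRWW U=WBOO F=GWGG D=RRYR B=YOBB
After move 4 (F'): F=WGGG U=WBBW R=RRRW D=YYYR L=GOOO
After move 5 (R'): R=RWRR U=WBBY F=WBGW D=YGYG B=ROYB
After move 6 (U'): U=BYWB F=GOGW R=WBRR B=RWYB L=ROOO
After move 7 (F): F=GGWO U=BYOO R=WBBR D=RWYG L=RYOG
Query: B face = RWYB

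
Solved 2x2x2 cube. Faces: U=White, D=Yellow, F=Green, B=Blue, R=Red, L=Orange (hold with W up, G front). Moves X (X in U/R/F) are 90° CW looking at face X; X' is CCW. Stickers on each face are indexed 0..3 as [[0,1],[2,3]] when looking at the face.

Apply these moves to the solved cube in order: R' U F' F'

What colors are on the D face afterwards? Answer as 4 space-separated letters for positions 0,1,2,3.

After move 1 (R'): R=RRRR U=WBWB F=GWGW D=YGYG B=YBYB
After move 2 (U): U=WWBB F=RRGW R=YBRR B=OOYB L=GWOO
After move 3 (F'): F=RWRG U=WWYR R=GBYR D=WOYG L=GBOB
After move 4 (F'): F=WGRR U=WWGY R=OBWR D=BBYG L=GROY
Query: D face = BBYG

Answer: B B Y G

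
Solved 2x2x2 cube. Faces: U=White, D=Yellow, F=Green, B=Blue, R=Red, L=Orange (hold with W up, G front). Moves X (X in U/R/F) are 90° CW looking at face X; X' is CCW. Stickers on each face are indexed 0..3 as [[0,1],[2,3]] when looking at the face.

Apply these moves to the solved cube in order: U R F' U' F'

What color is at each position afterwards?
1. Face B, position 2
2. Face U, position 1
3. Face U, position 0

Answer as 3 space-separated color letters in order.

After move 1 (U): U=WWWW F=RRGG R=BBRR B=OOBB L=GGOO
After move 2 (R): R=RBRB U=WRWG F=RYGY D=YBYO B=WOWB
After move 3 (F'): F=YYRG U=WRRR R=BBYB D=GOYO L=GGOW
After move 4 (U'): U=RRWR F=GGRG R=YYYB B=BBWB L=WOOW
After move 5 (F'): F=GGGR U=RRYY R=OYGB D=OWYO L=WROW
Query 1: B[2] = W
Query 2: U[1] = R
Query 3: U[0] = R

Answer: W R R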